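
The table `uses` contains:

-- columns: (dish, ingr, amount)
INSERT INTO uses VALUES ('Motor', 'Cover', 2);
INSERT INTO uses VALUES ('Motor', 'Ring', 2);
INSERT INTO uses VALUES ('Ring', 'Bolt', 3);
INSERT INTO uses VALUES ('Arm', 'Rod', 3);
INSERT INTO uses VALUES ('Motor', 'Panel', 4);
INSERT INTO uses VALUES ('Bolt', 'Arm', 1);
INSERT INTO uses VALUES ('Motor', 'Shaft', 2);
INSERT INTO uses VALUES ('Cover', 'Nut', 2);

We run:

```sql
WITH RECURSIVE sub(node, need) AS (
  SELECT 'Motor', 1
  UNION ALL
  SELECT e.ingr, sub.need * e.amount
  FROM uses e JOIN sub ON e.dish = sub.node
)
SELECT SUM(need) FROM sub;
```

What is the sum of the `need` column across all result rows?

45

Base: (Motor, need=1).
Iteration 1: components of {Motor} -> Cover = 1*2 = 2, Panel = 1*4 = 4, Ring = 1*2 = 2, Shaft = 1*2 = 2.
Iteration 2: components of {Cover,Panel,Ring,Shaft} -> Bolt = 2*3 = 6, Nut = 2*2 = 4.
Iteration 3: components of {Bolt,Nut} -> Arm = 6*1 = 6.
Iteration 4: components of {Arm} -> Rod = 6*3 = 18.
Iteration 5: no further components; recursion stops.
SUM(need) = 1 + 2 + 2 + 2 + 4 + 6 + 4 + 6 + 18 = 45.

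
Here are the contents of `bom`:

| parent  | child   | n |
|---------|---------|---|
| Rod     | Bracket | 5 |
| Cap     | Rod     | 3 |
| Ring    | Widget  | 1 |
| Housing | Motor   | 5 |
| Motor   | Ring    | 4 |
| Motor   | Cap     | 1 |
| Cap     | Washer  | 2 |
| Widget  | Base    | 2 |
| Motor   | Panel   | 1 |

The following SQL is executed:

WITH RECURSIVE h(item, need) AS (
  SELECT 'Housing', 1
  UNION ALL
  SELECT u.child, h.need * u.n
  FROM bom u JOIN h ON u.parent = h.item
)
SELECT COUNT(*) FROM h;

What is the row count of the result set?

10

Base: (Housing, need=1).
Iteration 1: components of {Housing} -> Motor = 1*5 = 5.
Iteration 2: components of {Motor} -> Cap = 5*1 = 5, Panel = 5*1 = 5, Ring = 5*4 = 20.
Iteration 3: components of {Cap,Panel,Ring} -> Rod = 5*3 = 15, Washer = 5*2 = 10, Widget = 20*1 = 20.
Iteration 4: components of {Rod,Washer,Widget} -> Base = 20*2 = 40, Bracket = 15*5 = 75.
Iteration 5: no further components; recursion stops.
Total rows emitted: 10.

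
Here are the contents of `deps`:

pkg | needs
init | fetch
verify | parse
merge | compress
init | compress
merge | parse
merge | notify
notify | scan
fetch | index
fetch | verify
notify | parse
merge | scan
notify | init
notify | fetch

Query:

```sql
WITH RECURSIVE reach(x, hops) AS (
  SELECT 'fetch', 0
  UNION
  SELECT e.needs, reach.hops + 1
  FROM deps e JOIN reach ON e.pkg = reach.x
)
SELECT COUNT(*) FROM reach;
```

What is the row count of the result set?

4

Base: (fetch, hops=0).
Iteration 1: edges from {fetch} -> (index, hops=1), (verify, hops=1).
Iteration 2: edges from {index,verify} -> (parse, hops=2).
Iteration 3: no outgoing edges from {parse}; recursion stops.
Total rows emitted: 4.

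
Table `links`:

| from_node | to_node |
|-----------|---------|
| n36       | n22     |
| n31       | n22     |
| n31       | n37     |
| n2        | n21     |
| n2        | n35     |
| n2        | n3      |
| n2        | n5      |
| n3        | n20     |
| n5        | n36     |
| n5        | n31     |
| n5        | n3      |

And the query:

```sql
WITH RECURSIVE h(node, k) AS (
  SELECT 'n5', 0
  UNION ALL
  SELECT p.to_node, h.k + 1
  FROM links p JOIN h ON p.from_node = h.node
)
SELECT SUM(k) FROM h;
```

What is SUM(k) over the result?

Base: (n5, k=0).
Iteration 1: edges from {n5} -> (n3, k=1), (n31, k=1), (n36, k=1).
Iteration 2: edges from {n3,n31,n36} -> (n20, k=2), (n22, k=2) x2, (n37, k=2). [UNION ALL keeps all 4 new rows, including repeats]
Iteration 3: no outgoing edges from {n20,n22,n37}; recursion stops.
SUM(k) = 0 + 1 + 1 + 1 + 2 + 2 + 2 + 2 = 11.

11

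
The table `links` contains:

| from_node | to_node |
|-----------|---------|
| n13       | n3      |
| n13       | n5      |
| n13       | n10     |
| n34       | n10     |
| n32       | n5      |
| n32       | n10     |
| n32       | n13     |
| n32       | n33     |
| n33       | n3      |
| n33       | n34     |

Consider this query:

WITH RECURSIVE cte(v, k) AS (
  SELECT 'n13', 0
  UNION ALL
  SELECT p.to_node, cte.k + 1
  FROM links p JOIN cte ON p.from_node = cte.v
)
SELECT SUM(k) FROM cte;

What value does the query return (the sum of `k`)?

3

Base: (n13, k=0).
Iteration 1: edges from {n13} -> (n10, k=1), (n3, k=1), (n5, k=1).
Iteration 2: no outgoing edges from {n10,n3,n5}; recursion stops.
SUM(k) = 0 + 1 + 1 + 1 = 3.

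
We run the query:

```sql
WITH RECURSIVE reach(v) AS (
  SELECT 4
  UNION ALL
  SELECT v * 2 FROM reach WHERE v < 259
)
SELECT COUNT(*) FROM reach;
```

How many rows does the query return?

8

Base: v=4.
Iteration 1: 4 < 259 holds -> v = 4 * 2 = 8.
Iteration 2: 8 < 259 holds -> v = 8 * 2 = 16.
Iteration 3: 16 < 259 holds -> v = 16 * 2 = 32.
Iteration 4: 32 < 259 holds -> v = 32 * 2 = 64.
Iteration 5: 64 < 259 holds -> v = 64 * 2 = 128.
Iteration 6: 128 < 259 holds -> v = 128 * 2 = 256.
Iteration 7: 256 < 259 holds -> v = 256 * 2 = 512.
Iteration 8: 512 < 259 fails; recursion stops.
Total rows emitted: 8.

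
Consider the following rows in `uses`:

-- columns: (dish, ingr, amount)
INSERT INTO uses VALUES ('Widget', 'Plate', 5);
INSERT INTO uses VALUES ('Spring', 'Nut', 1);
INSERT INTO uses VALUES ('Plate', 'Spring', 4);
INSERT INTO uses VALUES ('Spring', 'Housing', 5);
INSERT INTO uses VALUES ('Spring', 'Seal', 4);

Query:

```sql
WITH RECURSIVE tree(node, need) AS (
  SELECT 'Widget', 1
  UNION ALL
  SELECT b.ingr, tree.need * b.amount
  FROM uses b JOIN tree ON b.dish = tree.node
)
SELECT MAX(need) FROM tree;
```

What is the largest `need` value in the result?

Base: (Widget, need=1).
Iteration 1: components of {Widget} -> Plate = 1*5 = 5.
Iteration 2: components of {Plate} -> Spring = 5*4 = 20.
Iteration 3: components of {Spring} -> Housing = 20*5 = 100, Nut = 20*1 = 20, Seal = 20*4 = 80.
Iteration 4: no further components; recursion stops.
need values: 1, 5, 20, 80, 20, 100; the maximum is 100.

100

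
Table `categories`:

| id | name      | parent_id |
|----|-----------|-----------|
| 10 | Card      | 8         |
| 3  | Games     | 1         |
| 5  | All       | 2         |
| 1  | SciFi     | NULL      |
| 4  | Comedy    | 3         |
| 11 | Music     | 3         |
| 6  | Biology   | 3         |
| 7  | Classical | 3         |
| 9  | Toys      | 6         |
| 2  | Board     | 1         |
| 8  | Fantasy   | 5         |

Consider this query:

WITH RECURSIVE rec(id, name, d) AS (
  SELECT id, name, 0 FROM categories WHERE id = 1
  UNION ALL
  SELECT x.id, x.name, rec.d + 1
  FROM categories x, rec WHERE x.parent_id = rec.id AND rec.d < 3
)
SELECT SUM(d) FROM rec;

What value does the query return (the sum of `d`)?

18

Base: id=1 (SciFi) at d 0.
Iteration 1: rows with parent_id in {1} -> Board (id 2, d 1), Games (id 3, d 1).
Iteration 2: rows with parent_id in {2,3} -> Comedy (id 4, d 2), All (id 5, d 2), Biology (id 6, d 2), Classical (id 7, d 2), Music (id 11, d 2).
Iteration 3: rows with parent_id in {4,5,6,7,11} -> Fantasy (id 8, d 3), Toys (id 9, d 3).
Iteration 4: d < 3 fails for all current rows; recursion stops.
SUM(d) = 0 + 1 + 1 + 2 + 2 + 2 + 2 + 2 + 3 + 3 = 18.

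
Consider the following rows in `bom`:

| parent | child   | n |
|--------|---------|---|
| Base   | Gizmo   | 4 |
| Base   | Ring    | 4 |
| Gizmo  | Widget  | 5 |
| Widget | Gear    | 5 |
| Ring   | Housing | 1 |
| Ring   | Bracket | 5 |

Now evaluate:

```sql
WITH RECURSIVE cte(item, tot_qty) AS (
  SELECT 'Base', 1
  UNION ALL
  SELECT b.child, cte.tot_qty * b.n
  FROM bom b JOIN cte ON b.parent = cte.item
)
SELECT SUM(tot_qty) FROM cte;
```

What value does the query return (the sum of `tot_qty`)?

153

Base: (Base, tot_qty=1).
Iteration 1: components of {Base} -> Gizmo = 1*4 = 4, Ring = 1*4 = 4.
Iteration 2: components of {Gizmo,Ring} -> Bracket = 4*5 = 20, Housing = 4*1 = 4, Widget = 4*5 = 20.
Iteration 3: components of {Bracket,Housing,Widget} -> Gear = 20*5 = 100.
Iteration 4: no further components; recursion stops.
SUM(tot_qty) = 1 + 4 + 4 + 20 + 4 + 20 + 100 = 153.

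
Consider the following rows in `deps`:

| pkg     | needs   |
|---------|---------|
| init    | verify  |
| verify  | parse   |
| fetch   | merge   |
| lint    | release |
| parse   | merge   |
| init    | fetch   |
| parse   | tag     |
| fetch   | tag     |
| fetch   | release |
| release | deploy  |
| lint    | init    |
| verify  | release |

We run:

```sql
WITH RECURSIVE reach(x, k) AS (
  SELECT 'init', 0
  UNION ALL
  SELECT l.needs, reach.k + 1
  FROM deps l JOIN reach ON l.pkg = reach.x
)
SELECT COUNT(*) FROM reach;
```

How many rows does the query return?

12

Base: (init, k=0).
Iteration 1: edges from {init} -> (fetch, k=1), (verify, k=1).
Iteration 2: edges from {fetch,verify} -> (merge, k=2), (parse, k=2), (release, k=2) x2, (tag, k=2). [UNION ALL keeps all 5 new rows, including repeats]
Iteration 3: edges from {merge,parse,release,tag} -> (deploy, k=3) x2, (merge, k=3), (tag, k=3). [UNION ALL keeps all 4 new rows, including repeats]
Iteration 4: no outgoing edges from {deploy,merge,tag}; recursion stops.
Total rows emitted: 12.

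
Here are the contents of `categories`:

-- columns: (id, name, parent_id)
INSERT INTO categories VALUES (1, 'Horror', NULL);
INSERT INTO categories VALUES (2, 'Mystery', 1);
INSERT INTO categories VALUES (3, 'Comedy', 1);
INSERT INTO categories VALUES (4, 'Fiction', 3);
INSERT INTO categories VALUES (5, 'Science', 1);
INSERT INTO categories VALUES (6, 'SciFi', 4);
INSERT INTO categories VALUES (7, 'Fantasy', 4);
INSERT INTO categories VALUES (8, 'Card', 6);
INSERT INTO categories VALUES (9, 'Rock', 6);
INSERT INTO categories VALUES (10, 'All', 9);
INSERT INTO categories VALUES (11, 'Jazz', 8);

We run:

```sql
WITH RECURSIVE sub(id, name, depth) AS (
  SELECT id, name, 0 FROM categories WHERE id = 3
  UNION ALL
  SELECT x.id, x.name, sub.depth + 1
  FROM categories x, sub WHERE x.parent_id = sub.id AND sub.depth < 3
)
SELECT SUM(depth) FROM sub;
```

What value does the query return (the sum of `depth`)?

11

Base: id=3 (Comedy) at depth 0.
Iteration 1: rows with parent_id in {3} -> Fiction (id 4, depth 1).
Iteration 2: rows with parent_id in {4} -> SciFi (id 6, depth 2), Fantasy (id 7, depth 2).
Iteration 3: rows with parent_id in {6,7} -> Card (id 8, depth 3), Rock (id 9, depth 3).
Iteration 4: depth < 3 fails for all current rows; recursion stops.
SUM(depth) = 0 + 1 + 2 + 2 + 3 + 3 = 11.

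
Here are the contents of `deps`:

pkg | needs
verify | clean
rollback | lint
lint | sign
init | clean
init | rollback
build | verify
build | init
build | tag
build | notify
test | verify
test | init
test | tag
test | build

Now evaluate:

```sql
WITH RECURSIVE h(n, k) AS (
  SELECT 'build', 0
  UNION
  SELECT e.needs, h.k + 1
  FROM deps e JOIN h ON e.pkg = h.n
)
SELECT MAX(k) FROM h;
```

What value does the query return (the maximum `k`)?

Base: (build, k=0).
Iteration 1: edges from {build} -> (init, k=1), (notify, k=1), (tag, k=1), (verify, k=1).
Iteration 2: edges from {init,notify,tag,verify} -> (clean, k=2), (rollback, k=2). [UNION drops 1 duplicate row(s)]
Iteration 3: edges from {clean,rollback} -> (lint, k=3).
Iteration 4: edges from {lint} -> (sign, k=4).
Iteration 5: no outgoing edges from {sign}; recursion stops.
k values: 0, 1, 1, 1, 1, 2, 2, 3, 4; the maximum is 4.

4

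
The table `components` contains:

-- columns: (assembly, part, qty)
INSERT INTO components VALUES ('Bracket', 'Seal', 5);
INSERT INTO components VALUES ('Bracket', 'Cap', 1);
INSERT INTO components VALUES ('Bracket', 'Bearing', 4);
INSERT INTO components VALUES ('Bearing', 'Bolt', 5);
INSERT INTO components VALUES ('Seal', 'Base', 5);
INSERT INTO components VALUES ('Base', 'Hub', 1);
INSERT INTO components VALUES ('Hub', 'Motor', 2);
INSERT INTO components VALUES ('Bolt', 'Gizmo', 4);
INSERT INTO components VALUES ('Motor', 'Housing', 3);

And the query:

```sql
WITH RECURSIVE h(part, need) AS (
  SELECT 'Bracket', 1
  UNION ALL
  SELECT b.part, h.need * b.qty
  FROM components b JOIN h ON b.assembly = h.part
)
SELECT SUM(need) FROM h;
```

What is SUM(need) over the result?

361

Base: (Bracket, need=1).
Iteration 1: components of {Bracket} -> Bearing = 1*4 = 4, Cap = 1*1 = 1, Seal = 1*5 = 5.
Iteration 2: components of {Bearing,Cap,Seal} -> Base = 5*5 = 25, Bolt = 4*5 = 20.
Iteration 3: components of {Base,Bolt} -> Gizmo = 20*4 = 80, Hub = 25*1 = 25.
Iteration 4: components of {Gizmo,Hub} -> Motor = 25*2 = 50.
Iteration 5: components of {Motor} -> Housing = 50*3 = 150.
Iteration 6: no further components; recursion stops.
SUM(need) = 1 + 5 + 1 + 4 + 25 + 20 + 25 + 80 + 50 + 150 = 361.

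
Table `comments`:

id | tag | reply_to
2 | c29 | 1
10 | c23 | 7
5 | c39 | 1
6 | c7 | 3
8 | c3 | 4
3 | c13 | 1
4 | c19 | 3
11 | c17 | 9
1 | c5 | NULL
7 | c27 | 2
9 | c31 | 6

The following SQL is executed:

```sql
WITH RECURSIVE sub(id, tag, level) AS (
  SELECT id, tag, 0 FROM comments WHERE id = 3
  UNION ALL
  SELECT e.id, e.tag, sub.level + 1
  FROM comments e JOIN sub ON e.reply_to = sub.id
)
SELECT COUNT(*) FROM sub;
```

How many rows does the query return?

Base: id=3 (c13) at level 0.
Iteration 1: rows with reply_to in {3} -> c19 (id 4, level 1), c7 (id 6, level 1).
Iteration 2: rows with reply_to in {4,6} -> c3 (id 8, level 2), c31 (id 9, level 2).
Iteration 3: rows with reply_to in {8,9} -> c17 (id 11, level 3).
Iteration 4: no rows with reply_to in {11}; recursion stops.
Total rows emitted: 6.

6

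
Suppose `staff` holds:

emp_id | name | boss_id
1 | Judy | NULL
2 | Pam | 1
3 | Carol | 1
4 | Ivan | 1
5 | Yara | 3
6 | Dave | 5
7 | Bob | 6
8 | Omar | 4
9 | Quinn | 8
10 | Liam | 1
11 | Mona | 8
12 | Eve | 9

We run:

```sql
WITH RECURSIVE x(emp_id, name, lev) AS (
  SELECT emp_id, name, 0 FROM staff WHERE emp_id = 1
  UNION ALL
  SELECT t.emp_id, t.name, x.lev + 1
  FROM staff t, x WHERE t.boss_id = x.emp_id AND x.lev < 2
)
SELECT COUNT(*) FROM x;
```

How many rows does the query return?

7

Base: emp_id=1 (Judy) at lev 0.
Iteration 1: rows with boss_id in {1} -> Pam (id 2, lev 1), Carol (id 3, lev 1), Ivan (id 4, lev 1), Liam (id 10, lev 1).
Iteration 2: rows with boss_id in {2,3,4,10} -> Yara (id 5, lev 2), Omar (id 8, lev 2).
Iteration 3: lev < 2 fails for all current rows; recursion stops.
Total rows emitted: 7.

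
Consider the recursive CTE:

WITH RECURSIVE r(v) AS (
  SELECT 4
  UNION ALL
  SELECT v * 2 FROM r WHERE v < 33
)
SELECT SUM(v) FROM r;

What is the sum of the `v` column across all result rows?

124

Base: v=4.
Iteration 1: 4 < 33 holds -> v = 4 * 2 = 8.
Iteration 2: 8 < 33 holds -> v = 8 * 2 = 16.
Iteration 3: 16 < 33 holds -> v = 16 * 2 = 32.
Iteration 4: 32 < 33 holds -> v = 32 * 2 = 64.
Iteration 5: 64 < 33 fails; recursion stops.
SUM(v) = 4 + 8 + 16 + 32 + 64 = 124.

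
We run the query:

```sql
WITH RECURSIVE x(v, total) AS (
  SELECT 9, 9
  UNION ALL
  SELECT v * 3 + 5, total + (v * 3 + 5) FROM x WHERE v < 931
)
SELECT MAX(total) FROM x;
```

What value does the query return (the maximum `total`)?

Base: v=9, total=9.
Iteration 1: 9 < 931 holds -> v = 9 * 3 + 5 = 32, total = 9 + 32 = 41.
Iteration 2: 32 < 931 holds -> v = 32 * 3 + 5 = 101, total = 41 + 101 = 142.
Iteration 3: 101 < 931 holds -> v = 101 * 3 + 5 = 308, total = 142 + 308 = 450.
Iteration 4: 308 < 931 holds -> v = 308 * 3 + 5 = 929, total = 450 + 929 = 1379.
Iteration 5: 929 < 931 holds -> v = 929 * 3 + 5 = 2792, total = 1379 + 2792 = 4171.
Iteration 6: 2792 < 931 fails; recursion stops.
total values: 9, 41, 142, 450, 1379, 4171; the maximum is 4171.

4171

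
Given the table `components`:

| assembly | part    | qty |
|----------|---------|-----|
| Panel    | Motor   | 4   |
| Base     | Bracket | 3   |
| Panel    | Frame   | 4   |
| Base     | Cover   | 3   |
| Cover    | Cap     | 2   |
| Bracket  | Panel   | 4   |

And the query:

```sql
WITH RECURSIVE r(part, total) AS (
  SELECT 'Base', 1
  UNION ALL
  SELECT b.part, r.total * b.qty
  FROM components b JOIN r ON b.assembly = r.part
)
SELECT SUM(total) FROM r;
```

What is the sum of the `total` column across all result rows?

121

Base: (Base, total=1).
Iteration 1: components of {Base} -> Bracket = 1*3 = 3, Cover = 1*3 = 3.
Iteration 2: components of {Bracket,Cover} -> Cap = 3*2 = 6, Panel = 3*4 = 12.
Iteration 3: components of {Cap,Panel} -> Frame = 12*4 = 48, Motor = 12*4 = 48.
Iteration 4: no further components; recursion stops.
SUM(total) = 1 + 3 + 3 + 12 + 6 + 48 + 48 = 121.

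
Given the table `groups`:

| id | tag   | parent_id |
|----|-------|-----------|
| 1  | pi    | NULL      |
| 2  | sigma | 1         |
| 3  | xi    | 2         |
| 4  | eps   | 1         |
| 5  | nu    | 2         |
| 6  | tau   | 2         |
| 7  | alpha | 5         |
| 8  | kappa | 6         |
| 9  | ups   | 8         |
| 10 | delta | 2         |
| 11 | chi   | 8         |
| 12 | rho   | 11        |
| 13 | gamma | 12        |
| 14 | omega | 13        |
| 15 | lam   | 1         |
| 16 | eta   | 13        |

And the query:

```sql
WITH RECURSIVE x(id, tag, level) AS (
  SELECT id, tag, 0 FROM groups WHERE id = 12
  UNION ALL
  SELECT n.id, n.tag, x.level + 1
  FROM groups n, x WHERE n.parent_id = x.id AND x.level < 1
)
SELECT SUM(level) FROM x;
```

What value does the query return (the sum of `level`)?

1

Base: id=12 (rho) at level 0.
Iteration 1: rows with parent_id in {12} -> gamma (id 13, level 1).
Iteration 2: level < 1 fails for all current rows; recursion stops.
SUM(level) = 0 + 1 = 1.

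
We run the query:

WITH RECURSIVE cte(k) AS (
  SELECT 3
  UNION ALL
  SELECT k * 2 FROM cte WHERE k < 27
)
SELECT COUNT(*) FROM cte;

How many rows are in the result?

5

Base: k=3.
Iteration 1: 3 < 27 holds -> k = 3 * 2 = 6.
Iteration 2: 6 < 27 holds -> k = 6 * 2 = 12.
Iteration 3: 12 < 27 holds -> k = 12 * 2 = 24.
Iteration 4: 24 < 27 holds -> k = 24 * 2 = 48.
Iteration 5: 48 < 27 fails; recursion stops.
Total rows emitted: 5.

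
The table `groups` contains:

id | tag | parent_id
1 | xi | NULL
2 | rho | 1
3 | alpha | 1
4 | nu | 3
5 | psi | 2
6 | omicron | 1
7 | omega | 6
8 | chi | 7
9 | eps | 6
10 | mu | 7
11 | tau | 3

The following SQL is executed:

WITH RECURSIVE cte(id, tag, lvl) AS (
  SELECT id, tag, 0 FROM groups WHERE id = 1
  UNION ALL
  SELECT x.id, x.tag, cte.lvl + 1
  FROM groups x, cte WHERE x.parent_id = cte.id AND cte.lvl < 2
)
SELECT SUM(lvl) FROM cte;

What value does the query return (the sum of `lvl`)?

13

Base: id=1 (xi) at lvl 0.
Iteration 1: rows with parent_id in {1} -> rho (id 2, lvl 1), alpha (id 3, lvl 1), omicron (id 6, lvl 1).
Iteration 2: rows with parent_id in {2,3,6} -> nu (id 4, lvl 2), psi (id 5, lvl 2), omega (id 7, lvl 2), eps (id 9, lvl 2), tau (id 11, lvl 2).
Iteration 3: lvl < 2 fails for all current rows; recursion stops.
SUM(lvl) = 0 + 1 + 1 + 1 + 2 + 2 + 2 + 2 + 2 = 13.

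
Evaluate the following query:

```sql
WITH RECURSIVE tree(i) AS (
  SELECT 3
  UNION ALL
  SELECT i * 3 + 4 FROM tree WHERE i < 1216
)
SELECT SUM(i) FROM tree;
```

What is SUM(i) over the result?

5451

Base: i=3.
Iteration 1: 3 < 1216 holds -> i = 3 * 3 + 4 = 13.
Iteration 2: 13 < 1216 holds -> i = 13 * 3 + 4 = 43.
Iteration 3: 43 < 1216 holds -> i = 43 * 3 + 4 = 133.
Iteration 4: 133 < 1216 holds -> i = 133 * 3 + 4 = 403.
Iteration 5: 403 < 1216 holds -> i = 403 * 3 + 4 = 1213.
Iteration 6: 1213 < 1216 holds -> i = 1213 * 3 + 4 = 3643.
Iteration 7: 3643 < 1216 fails; recursion stops.
SUM(i) = 3 + 13 + 43 + 133 + 403 + 1213 + 3643 = 5451.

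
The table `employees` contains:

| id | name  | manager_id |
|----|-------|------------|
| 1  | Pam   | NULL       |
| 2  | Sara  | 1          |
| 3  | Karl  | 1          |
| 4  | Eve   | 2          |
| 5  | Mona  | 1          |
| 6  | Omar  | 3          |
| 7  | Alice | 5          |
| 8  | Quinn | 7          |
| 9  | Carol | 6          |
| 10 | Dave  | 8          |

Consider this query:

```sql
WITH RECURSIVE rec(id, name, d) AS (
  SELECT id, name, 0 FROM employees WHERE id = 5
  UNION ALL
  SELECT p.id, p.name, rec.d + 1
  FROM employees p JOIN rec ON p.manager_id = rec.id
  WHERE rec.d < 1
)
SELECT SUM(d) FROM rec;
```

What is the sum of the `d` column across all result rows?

1

Base: id=5 (Mona) at d 0.
Iteration 1: rows with manager_id in {5} -> Alice (id 7, d 1).
Iteration 2: d < 1 fails for all current rows; recursion stops.
SUM(d) = 0 + 1 = 1.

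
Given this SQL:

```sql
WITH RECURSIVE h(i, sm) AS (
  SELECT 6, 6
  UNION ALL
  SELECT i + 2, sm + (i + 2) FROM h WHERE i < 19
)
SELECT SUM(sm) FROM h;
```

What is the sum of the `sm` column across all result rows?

Base: i=6, sm=6.
Iteration 1: 6 < 19 holds -> i = 6 + 2 = 8, sm = 6 + 8 = 14.
Iteration 2: 8 < 19 holds -> i = 8 + 2 = 10, sm = 14 + 10 = 24.
Iteration 3: 10 < 19 holds -> i = 10 + 2 = 12, sm = 24 + 12 = 36.
Iteration 4: 12 < 19 holds -> i = 12 + 2 = 14, sm = 36 + 14 = 50.
Iteration 5: 14 < 19 holds -> i = 14 + 2 = 16, sm = 50 + 16 = 66.
Iteration 6: 16 < 19 holds -> i = 16 + 2 = 18, sm = 66 + 18 = 84.
Iteration 7: 18 < 19 holds -> i = 18 + 2 = 20, sm = 84 + 20 = 104.
Iteration 8: 20 < 19 fails; recursion stops.
SUM(sm) = 6 + 14 + 24 + 36 + 50 + 66 + 84 + 104 = 384.

384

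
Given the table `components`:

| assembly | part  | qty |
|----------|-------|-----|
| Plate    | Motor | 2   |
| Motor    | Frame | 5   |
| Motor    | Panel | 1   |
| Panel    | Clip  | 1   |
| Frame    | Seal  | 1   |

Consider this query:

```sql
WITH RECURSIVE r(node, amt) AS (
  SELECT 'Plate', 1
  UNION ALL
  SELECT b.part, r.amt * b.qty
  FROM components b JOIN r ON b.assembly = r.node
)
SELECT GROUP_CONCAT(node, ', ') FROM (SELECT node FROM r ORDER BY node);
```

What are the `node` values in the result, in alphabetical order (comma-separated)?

Base: (Plate, amt=1).
Iteration 1: components of {Plate} -> Motor = 1*2 = 2.
Iteration 2: components of {Motor} -> Frame = 2*5 = 10, Panel = 2*1 = 2.
Iteration 3: components of {Frame,Panel} -> Clip = 2*1 = 2, Seal = 10*1 = 10.
Iteration 4: no further components; recursion stops.

Clip, Frame, Motor, Panel, Plate, Seal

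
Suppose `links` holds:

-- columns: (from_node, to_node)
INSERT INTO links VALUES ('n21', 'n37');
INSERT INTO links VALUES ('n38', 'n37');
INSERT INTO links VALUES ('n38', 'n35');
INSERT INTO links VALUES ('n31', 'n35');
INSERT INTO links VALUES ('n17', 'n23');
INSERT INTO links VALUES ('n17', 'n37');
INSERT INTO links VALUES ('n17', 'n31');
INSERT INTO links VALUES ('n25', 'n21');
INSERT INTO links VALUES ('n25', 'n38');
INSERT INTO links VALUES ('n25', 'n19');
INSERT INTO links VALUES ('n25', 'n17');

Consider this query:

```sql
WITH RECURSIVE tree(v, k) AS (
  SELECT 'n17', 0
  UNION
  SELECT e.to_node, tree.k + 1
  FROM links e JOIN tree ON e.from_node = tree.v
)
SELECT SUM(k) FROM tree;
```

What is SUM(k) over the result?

5

Base: (n17, k=0).
Iteration 1: edges from {n17} -> (n23, k=1), (n31, k=1), (n37, k=1).
Iteration 2: edges from {n23,n31,n37} -> (n35, k=2).
Iteration 3: no outgoing edges from {n35}; recursion stops.
SUM(k) = 0 + 1 + 1 + 1 + 2 = 5.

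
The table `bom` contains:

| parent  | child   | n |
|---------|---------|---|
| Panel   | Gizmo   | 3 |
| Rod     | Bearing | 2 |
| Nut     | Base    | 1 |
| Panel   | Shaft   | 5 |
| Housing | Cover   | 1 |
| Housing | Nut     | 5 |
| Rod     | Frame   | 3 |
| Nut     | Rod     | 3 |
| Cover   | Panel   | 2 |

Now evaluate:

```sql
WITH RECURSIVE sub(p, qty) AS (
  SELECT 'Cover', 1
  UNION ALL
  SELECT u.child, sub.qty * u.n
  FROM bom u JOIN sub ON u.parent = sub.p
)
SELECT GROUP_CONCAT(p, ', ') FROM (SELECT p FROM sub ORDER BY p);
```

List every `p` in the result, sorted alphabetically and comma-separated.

Cover, Gizmo, Panel, Shaft

Base: (Cover, qty=1).
Iteration 1: components of {Cover} -> Panel = 1*2 = 2.
Iteration 2: components of {Panel} -> Gizmo = 2*3 = 6, Shaft = 2*5 = 10.
Iteration 3: no further components; recursion stops.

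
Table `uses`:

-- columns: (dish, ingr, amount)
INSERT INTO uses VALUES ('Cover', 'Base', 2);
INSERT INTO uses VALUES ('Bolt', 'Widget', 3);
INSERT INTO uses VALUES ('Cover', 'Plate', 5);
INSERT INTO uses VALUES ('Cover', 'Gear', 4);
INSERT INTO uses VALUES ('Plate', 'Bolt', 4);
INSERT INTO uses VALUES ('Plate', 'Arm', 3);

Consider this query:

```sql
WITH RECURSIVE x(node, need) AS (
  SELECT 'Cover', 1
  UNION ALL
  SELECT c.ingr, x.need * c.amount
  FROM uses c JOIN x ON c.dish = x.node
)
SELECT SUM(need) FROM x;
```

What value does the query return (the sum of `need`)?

107

Base: (Cover, need=1).
Iteration 1: components of {Cover} -> Base = 1*2 = 2, Gear = 1*4 = 4, Plate = 1*5 = 5.
Iteration 2: components of {Base,Gear,Plate} -> Arm = 5*3 = 15, Bolt = 5*4 = 20.
Iteration 3: components of {Arm,Bolt} -> Widget = 20*3 = 60.
Iteration 4: no further components; recursion stops.
SUM(need) = 1 + 4 + 5 + 2 + 20 + 15 + 60 = 107.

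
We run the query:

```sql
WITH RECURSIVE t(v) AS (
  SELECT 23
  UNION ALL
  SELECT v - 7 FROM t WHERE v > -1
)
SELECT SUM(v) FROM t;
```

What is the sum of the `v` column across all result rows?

Base: v=23.
Iteration 1: 23 > -1 holds -> v = 23 - 7 = 16.
Iteration 2: 16 > -1 holds -> v = 16 - 7 = 9.
Iteration 3: 9 > -1 holds -> v = 9 - 7 = 2.
Iteration 4: 2 > -1 holds -> v = 2 - 7 = -5.
Iteration 5: -5 > -1 fails; recursion stops.
SUM(v) = 23 + 16 + 9 + 2 + -5 = 45.

45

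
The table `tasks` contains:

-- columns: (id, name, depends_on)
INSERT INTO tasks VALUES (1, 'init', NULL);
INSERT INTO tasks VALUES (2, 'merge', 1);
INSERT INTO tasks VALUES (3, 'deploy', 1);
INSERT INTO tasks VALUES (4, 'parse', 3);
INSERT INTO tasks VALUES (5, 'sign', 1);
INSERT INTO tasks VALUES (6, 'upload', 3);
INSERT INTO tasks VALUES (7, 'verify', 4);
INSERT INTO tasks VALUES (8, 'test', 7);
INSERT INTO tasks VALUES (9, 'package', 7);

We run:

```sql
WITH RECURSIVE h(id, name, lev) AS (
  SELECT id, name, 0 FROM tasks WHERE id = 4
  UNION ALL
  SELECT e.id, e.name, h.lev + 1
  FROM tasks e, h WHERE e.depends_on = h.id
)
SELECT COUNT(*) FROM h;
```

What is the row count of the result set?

4

Base: id=4 (parse) at lev 0.
Iteration 1: rows with depends_on in {4} -> verify (id 7, lev 1).
Iteration 2: rows with depends_on in {7} -> test (id 8, lev 2), package (id 9, lev 2).
Iteration 3: no rows with depends_on in {8,9}; recursion stops.
Total rows emitted: 4.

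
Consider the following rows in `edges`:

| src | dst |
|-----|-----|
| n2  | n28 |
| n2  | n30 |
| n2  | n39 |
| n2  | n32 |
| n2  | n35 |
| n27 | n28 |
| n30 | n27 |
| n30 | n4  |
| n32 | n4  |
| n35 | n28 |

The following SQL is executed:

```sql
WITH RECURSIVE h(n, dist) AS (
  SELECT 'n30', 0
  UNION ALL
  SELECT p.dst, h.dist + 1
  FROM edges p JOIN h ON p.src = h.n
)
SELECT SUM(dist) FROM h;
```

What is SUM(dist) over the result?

Base: (n30, dist=0).
Iteration 1: edges from {n30} -> (n27, dist=1), (n4, dist=1).
Iteration 2: edges from {n27,n4} -> (n28, dist=2).
Iteration 3: no outgoing edges from {n28}; recursion stops.
SUM(dist) = 0 + 1 + 1 + 2 = 4.

4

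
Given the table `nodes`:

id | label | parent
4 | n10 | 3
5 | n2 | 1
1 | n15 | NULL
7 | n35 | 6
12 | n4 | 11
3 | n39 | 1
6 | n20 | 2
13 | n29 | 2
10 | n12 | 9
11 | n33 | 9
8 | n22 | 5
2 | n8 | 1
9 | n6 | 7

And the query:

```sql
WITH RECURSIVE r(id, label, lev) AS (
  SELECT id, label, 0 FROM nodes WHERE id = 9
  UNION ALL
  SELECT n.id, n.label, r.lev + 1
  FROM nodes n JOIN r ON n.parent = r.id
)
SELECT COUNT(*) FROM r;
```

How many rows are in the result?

Base: id=9 (n6) at lev 0.
Iteration 1: rows with parent in {9} -> n12 (id 10, lev 1), n33 (id 11, lev 1).
Iteration 2: rows with parent in {10,11} -> n4 (id 12, lev 2).
Iteration 3: no rows with parent in {12}; recursion stops.
Total rows emitted: 4.

4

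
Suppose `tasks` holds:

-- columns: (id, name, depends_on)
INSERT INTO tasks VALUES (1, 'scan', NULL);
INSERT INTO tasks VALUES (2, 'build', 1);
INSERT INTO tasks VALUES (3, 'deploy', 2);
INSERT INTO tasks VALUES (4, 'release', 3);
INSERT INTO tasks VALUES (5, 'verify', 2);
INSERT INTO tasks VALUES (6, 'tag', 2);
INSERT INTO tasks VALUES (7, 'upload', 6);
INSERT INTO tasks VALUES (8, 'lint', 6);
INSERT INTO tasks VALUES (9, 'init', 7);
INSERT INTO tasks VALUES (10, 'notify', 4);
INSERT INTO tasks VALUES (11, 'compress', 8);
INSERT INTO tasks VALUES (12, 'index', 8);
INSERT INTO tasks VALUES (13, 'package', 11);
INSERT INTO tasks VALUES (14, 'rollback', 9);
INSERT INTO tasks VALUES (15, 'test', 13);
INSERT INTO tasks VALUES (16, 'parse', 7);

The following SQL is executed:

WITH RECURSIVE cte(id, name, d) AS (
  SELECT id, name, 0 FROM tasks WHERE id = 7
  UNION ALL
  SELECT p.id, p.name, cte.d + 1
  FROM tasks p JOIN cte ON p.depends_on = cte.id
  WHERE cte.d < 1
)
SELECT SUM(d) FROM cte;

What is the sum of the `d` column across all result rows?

2

Base: id=7 (upload) at d 0.
Iteration 1: rows with depends_on in {7} -> init (id 9, d 1), parse (id 16, d 1).
Iteration 2: d < 1 fails for all current rows; recursion stops.
SUM(d) = 0 + 1 + 1 = 2.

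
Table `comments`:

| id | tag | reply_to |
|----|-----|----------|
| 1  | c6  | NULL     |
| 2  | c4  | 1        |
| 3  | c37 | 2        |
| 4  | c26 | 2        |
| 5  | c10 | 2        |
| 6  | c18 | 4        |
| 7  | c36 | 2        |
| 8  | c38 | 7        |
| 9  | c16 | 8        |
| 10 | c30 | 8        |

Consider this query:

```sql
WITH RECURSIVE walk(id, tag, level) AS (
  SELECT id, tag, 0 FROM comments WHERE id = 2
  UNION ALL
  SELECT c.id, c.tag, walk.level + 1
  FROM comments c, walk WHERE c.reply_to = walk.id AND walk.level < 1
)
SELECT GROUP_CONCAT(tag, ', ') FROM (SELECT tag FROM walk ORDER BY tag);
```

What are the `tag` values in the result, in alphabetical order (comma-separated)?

Base: id=2 (c4) at level 0.
Iteration 1: rows with reply_to in {2} -> c37 (id 3, level 1), c26 (id 4, level 1), c10 (id 5, level 1), c36 (id 7, level 1).
Iteration 2: level < 1 fails for all current rows; recursion stops.

c10, c26, c36, c37, c4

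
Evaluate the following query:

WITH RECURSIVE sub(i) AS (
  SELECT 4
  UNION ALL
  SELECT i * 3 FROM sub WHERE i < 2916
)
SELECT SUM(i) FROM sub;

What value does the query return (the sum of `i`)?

Base: i=4.
Iteration 1: 4 < 2916 holds -> i = 4 * 3 = 12.
Iteration 2: 12 < 2916 holds -> i = 12 * 3 = 36.
Iteration 3: 36 < 2916 holds -> i = 36 * 3 = 108.
Iteration 4: 108 < 2916 holds -> i = 108 * 3 = 324.
Iteration 5: 324 < 2916 holds -> i = 324 * 3 = 972.
Iteration 6: 972 < 2916 holds -> i = 972 * 3 = 2916.
Iteration 7: 2916 < 2916 fails; recursion stops.
SUM(i) = 4 + 12 + 36 + 108 + 324 + 972 + 2916 = 4372.

4372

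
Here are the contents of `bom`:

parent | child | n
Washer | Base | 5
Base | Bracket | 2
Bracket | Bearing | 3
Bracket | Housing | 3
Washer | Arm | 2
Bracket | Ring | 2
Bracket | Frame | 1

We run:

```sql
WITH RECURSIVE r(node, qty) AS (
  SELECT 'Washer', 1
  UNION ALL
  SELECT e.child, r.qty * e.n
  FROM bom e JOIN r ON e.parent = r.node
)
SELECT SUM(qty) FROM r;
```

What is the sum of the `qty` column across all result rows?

108

Base: (Washer, qty=1).
Iteration 1: components of {Washer} -> Arm = 1*2 = 2, Base = 1*5 = 5.
Iteration 2: components of {Arm,Base} -> Bracket = 5*2 = 10.
Iteration 3: components of {Bracket} -> Bearing = 10*3 = 30, Frame = 10*1 = 10, Housing = 10*3 = 30, Ring = 10*2 = 20.
Iteration 4: no further components; recursion stops.
SUM(qty) = 1 + 5 + 2 + 10 + 30 + 30 + 20 + 10 = 108.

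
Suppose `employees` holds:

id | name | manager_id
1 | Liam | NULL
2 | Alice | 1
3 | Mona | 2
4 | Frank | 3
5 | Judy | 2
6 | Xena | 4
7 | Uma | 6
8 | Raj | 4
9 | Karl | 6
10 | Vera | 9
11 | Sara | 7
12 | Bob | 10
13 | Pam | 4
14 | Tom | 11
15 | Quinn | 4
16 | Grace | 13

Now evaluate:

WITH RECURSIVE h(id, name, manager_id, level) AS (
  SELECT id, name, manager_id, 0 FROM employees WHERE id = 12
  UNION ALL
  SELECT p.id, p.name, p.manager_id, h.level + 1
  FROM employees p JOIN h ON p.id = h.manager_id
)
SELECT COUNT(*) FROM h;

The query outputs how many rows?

8

Base: id=12 (Bob), manager_id=10, level 0.
Iteration 1: join on id=10 -> Vera (id 10, manager_id=9, level 1).
Iteration 2: join on id=9 -> Karl (id 9, manager_id=6, level 2).
Iteration 3: join on id=6 -> Xena (id 6, manager_id=4, level 3).
Iteration 4: join on id=4 -> Frank (id 4, manager_id=3, level 4).
Iteration 5: join on id=3 -> Mona (id 3, manager_id=2, level 5).
Iteration 6: join on id=2 -> Alice (id 2, manager_id=1, level 6).
Iteration 7: join on id=1 -> Liam (id 1, manager_id=NULL, level 7).
Iteration 8: manager_id is NULL; no match; recursion stops.
Total rows emitted: 8.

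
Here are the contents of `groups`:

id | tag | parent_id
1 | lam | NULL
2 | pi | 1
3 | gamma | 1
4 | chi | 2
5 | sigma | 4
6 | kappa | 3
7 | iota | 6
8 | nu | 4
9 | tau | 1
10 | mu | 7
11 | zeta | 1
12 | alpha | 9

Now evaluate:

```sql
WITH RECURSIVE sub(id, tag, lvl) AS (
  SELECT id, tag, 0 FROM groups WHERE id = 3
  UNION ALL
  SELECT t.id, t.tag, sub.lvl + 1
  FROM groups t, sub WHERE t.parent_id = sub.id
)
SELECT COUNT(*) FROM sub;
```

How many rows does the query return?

Base: id=3 (gamma) at lvl 0.
Iteration 1: rows with parent_id in {3} -> kappa (id 6, lvl 1).
Iteration 2: rows with parent_id in {6} -> iota (id 7, lvl 2).
Iteration 3: rows with parent_id in {7} -> mu (id 10, lvl 3).
Iteration 4: no rows with parent_id in {10}; recursion stops.
Total rows emitted: 4.

4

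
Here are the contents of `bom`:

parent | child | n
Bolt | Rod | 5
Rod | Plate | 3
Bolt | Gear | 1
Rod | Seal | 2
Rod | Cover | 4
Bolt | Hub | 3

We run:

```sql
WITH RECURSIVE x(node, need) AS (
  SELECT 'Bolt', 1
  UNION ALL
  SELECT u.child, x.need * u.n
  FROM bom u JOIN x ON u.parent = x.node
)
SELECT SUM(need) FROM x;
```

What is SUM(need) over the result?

55

Base: (Bolt, need=1).
Iteration 1: components of {Bolt} -> Gear = 1*1 = 1, Hub = 1*3 = 3, Rod = 1*5 = 5.
Iteration 2: components of {Gear,Hub,Rod} -> Cover = 5*4 = 20, Plate = 5*3 = 15, Seal = 5*2 = 10.
Iteration 3: no further components; recursion stops.
SUM(need) = 1 + 5 + 1 + 3 + 15 + 10 + 20 = 55.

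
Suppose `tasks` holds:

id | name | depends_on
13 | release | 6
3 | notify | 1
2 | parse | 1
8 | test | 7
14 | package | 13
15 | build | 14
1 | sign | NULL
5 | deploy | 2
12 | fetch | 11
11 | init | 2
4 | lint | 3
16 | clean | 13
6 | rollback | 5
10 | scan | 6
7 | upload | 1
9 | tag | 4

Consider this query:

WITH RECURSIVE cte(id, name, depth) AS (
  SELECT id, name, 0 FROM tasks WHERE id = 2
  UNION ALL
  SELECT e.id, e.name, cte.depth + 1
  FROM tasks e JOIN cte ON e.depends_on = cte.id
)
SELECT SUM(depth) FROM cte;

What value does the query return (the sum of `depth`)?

25

Base: id=2 (parse) at depth 0.
Iteration 1: rows with depends_on in {2} -> deploy (id 5, depth 1), init (id 11, depth 1).
Iteration 2: rows with depends_on in {5,11} -> rollback (id 6, depth 2), fetch (id 12, depth 2).
Iteration 3: rows with depends_on in {6,12} -> scan (id 10, depth 3), release (id 13, depth 3).
Iteration 4: rows with depends_on in {10,13} -> package (id 14, depth 4), clean (id 16, depth 4).
Iteration 5: rows with depends_on in {14,16} -> build (id 15, depth 5).
Iteration 6: no rows with depends_on in {15}; recursion stops.
SUM(depth) = 0 + 1 + 1 + 2 + 2 + 3 + 3 + 4 + 4 + 5 = 25.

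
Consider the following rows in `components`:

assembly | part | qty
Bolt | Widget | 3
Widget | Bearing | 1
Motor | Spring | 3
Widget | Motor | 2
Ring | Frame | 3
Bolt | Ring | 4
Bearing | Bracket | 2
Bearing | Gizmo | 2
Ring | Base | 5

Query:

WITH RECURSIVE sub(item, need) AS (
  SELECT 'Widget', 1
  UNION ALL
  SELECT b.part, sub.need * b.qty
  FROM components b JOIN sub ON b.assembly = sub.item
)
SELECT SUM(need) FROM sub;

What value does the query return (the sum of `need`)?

Base: (Widget, need=1).
Iteration 1: components of {Widget} -> Bearing = 1*1 = 1, Motor = 1*2 = 2.
Iteration 2: components of {Bearing,Motor} -> Bracket = 1*2 = 2, Gizmo = 1*2 = 2, Spring = 2*3 = 6.
Iteration 3: no further components; recursion stops.
SUM(need) = 1 + 2 + 1 + 6 + 2 + 2 = 14.

14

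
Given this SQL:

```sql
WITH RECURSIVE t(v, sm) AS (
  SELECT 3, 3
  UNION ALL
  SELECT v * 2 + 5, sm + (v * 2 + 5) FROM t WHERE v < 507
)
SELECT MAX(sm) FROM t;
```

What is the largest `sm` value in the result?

981

Base: v=3, sm=3.
Iteration 1: 3 < 507 holds -> v = 3 * 2 + 5 = 11, sm = 3 + 11 = 14.
Iteration 2: 11 < 507 holds -> v = 11 * 2 + 5 = 27, sm = 14 + 27 = 41.
Iteration 3: 27 < 507 holds -> v = 27 * 2 + 5 = 59, sm = 41 + 59 = 100.
Iteration 4: 59 < 507 holds -> v = 59 * 2 + 5 = 123, sm = 100 + 123 = 223.
Iteration 5: 123 < 507 holds -> v = 123 * 2 + 5 = 251, sm = 223 + 251 = 474.
Iteration 6: 251 < 507 holds -> v = 251 * 2 + 5 = 507, sm = 474 + 507 = 981.
Iteration 7: 507 < 507 fails; recursion stops.
sm values: 3, 14, 41, 100, 223, 474, 981; the maximum is 981.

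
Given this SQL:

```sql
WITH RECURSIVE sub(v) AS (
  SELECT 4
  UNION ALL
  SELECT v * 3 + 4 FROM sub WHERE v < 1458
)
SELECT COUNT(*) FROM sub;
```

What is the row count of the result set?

Base: v=4.
Iteration 1: 4 < 1458 holds -> v = 4 * 3 + 4 = 16.
Iteration 2: 16 < 1458 holds -> v = 16 * 3 + 4 = 52.
Iteration 3: 52 < 1458 holds -> v = 52 * 3 + 4 = 160.
Iteration 4: 160 < 1458 holds -> v = 160 * 3 + 4 = 484.
Iteration 5: 484 < 1458 holds -> v = 484 * 3 + 4 = 1456.
Iteration 6: 1456 < 1458 holds -> v = 1456 * 3 + 4 = 4372.
Iteration 7: 4372 < 1458 fails; recursion stops.
Total rows emitted: 7.

7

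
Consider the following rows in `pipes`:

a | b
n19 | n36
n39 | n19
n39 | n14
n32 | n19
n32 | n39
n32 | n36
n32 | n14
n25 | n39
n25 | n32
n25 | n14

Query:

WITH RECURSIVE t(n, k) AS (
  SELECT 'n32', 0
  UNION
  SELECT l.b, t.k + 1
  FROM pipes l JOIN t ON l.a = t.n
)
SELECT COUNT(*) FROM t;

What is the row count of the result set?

9

Base: (n32, k=0).
Iteration 1: edges from {n32} -> (n14, k=1), (n19, k=1), (n36, k=1), (n39, k=1).
Iteration 2: edges from {n14,n19,n36,n39} -> (n14, k=2), (n19, k=2), (n36, k=2).
Iteration 3: edges from {n14,n19,n36} -> (n36, k=3).
Iteration 4: no outgoing edges from {n36}; recursion stops.
Total rows emitted: 9.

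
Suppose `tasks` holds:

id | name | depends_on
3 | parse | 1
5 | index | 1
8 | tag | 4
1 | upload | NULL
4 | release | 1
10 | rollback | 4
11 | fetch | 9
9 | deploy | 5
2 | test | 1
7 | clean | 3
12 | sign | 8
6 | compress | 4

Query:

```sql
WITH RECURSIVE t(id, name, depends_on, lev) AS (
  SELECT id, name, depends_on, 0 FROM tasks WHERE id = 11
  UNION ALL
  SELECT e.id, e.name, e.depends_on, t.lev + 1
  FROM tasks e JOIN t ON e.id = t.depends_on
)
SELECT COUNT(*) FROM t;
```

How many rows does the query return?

Base: id=11 (fetch), depends_on=9, lev 0.
Iteration 1: join on id=9 -> deploy (id 9, depends_on=5, lev 1).
Iteration 2: join on id=5 -> index (id 5, depends_on=1, lev 2).
Iteration 3: join on id=1 -> upload (id 1, depends_on=NULL, lev 3).
Iteration 4: depends_on is NULL; no match; recursion stops.
Total rows emitted: 4.

4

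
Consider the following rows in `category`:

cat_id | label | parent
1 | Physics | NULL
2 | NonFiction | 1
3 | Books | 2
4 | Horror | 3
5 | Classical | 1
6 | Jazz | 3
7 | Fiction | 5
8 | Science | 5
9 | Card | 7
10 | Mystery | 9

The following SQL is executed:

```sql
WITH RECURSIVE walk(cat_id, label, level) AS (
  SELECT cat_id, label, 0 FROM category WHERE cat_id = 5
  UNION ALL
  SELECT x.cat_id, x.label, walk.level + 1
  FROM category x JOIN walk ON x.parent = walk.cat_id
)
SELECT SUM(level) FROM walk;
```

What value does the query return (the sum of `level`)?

Base: cat_id=5 (Classical) at level 0.
Iteration 1: rows with parent in {5} -> Fiction (id 7, level 1), Science (id 8, level 1).
Iteration 2: rows with parent in {7,8} -> Card (id 9, level 2).
Iteration 3: rows with parent in {9} -> Mystery (id 10, level 3).
Iteration 4: no rows with parent in {10}; recursion stops.
SUM(level) = 0 + 1 + 1 + 2 + 3 = 7.

7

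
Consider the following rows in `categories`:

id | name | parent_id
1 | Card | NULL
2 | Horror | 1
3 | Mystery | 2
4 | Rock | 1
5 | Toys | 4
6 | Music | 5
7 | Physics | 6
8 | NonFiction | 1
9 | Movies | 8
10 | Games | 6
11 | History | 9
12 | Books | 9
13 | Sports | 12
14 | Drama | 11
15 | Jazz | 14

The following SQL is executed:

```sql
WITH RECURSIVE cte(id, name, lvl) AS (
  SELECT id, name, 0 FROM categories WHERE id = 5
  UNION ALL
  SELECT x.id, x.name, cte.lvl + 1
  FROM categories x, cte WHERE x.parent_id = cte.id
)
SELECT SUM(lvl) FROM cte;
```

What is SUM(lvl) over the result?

5

Base: id=5 (Toys) at lvl 0.
Iteration 1: rows with parent_id in {5} -> Music (id 6, lvl 1).
Iteration 2: rows with parent_id in {6} -> Physics (id 7, lvl 2), Games (id 10, lvl 2).
Iteration 3: no rows with parent_id in {7,10}; recursion stops.
SUM(lvl) = 0 + 1 + 2 + 2 = 5.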